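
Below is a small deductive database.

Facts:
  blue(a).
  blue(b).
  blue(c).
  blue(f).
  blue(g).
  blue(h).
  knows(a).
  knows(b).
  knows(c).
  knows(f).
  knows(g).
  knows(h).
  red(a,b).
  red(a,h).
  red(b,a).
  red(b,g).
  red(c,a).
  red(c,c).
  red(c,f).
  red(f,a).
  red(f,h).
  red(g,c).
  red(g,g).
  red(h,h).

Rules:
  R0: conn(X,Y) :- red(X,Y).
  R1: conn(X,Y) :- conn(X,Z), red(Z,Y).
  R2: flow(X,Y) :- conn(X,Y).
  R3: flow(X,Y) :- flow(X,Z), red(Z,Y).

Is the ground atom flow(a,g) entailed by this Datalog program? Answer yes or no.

round 1: derive conn(a,b) via R0 from red(a,b)
round 1: derive conn(a,h) via R0 from red(a,h)
round 1: derive conn(b,a) via R0 from red(b,a)
round 1: derive conn(b,g) via R0 from red(b,g)
round 1: derive conn(c,a) via R0 from red(c,a)
round 1: derive conn(c,c) via R0 from red(c,c)
round 1: derive conn(c,f) via R0 from red(c,f)
round 1: derive conn(f,a) via R0 from red(f,a)
round 1: derive conn(f,h) via R0 from red(f,h)
round 1: derive conn(g,c) via R0 from red(g,c)
round 1: derive conn(g,g) via R0 from red(g,g)
round 1: derive conn(h,h) via R0 from red(h,h)
round 2: derive conn(a,a) via R1 from conn(a,b), red(b,a)
round 2: derive conn(a,g) via R1 from conn(a,b), red(b,g)
round 2: derive conn(b,b) via R1 from conn(b,a), red(a,b)
round 2: derive conn(b,c) via R1 from conn(b,g), red(g,c)
round 2: derive conn(b,h) via R1 from conn(b,a), red(a,h)
round 2: derive conn(c,b) via R1 from conn(c,a), red(a,b)
round 2: derive conn(c,h) via R1 from conn(c,a), red(a,h)
round 2: derive conn(f,b) via R1 from conn(f,a), red(a,b)
round 2: derive conn(g,a) via R1 from conn(g,c), red(c,a)
round 2: derive conn(g,f) via R1 from conn(g,c), red(c,f)
round 2: derive flow(a,b) via R2 from conn(a,b)
round 2: derive flow(a,h) via R2 from conn(a,h)
round 2: derive flow(b,a) via R2 from conn(b,a)
round 2: derive flow(b,g) via R2 from conn(b,g)
round 2: derive flow(c,a) via R2 from conn(c,a)
round 2: derive flow(c,c) via R2 from conn(c,c)
round 2: derive flow(c,f) via R2 from conn(c,f)
round 2: derive flow(f,a) via R2 from conn(f,a)
round 2: derive flow(f,h) via R2 from conn(f,h)
round 2: derive flow(g,c) via R2 from conn(g,c)
round 2: derive flow(g,g) via R2 from conn(g,g)
round 2: derive flow(h,h) via R2 from conn(h,h)
round 3: derive conn(a,c) via R1 from conn(a,g), red(g,c)
round 3: derive conn(b,f) via R1 from conn(b,c), red(c,f)
round 3: derive conn(c,g) via R1 from conn(c,b), red(b,g)
round 3: derive conn(f,g) via R1 from conn(f,b), red(b,g)
round 3: derive conn(g,b) via R1 from conn(g,a), red(a,b)
round 3: derive conn(g,h) via R1 from conn(g,a), red(a,h)
round 3: derive flow(a,a) via R2 from conn(a,a)
round 3: derive flow(a,g) via R2 from conn(a,g)
round 3: derive flow(b,b) via R2 from conn(b,b)
round 3: derive flow(b,c) via R2 from conn(b,c)
round 3: derive flow(b,h) via R2 from conn(b,h)
round 3: derive flow(c,b) via R2 from conn(c,b)
round 3: derive flow(c,h) via R2 from conn(c,h)
round 3: derive flow(f,b) via R2 from conn(f,b)
round 3: derive flow(g,a) via R2 from conn(g,a)
round 3: derive flow(g,f) via R2 from conn(g,f)
round 4: derive conn(a,f) via R1 from conn(a,c), red(c,f)
round 4: derive conn(f,c) via R1 from conn(f,g), red(g,c)
round 4: derive flow(a,c) via R2 from conn(a,c)
round 4: derive flow(b,f) via R2 from conn(b,f)
round 4: derive flow(c,g) via R2 from conn(c,g)
round 4: derive flow(f,g) via R2 from conn(f,g)
round 4: derive flow(g,b) via R2 from conn(g,b)
round 4: derive flow(g,h) via R2 from conn(g,h)
round 5: derive conn(f,f) via R1 from conn(f,c), red(c,f)
round 5: derive flow(a,f) via R2 from conn(a,f)
round 5: derive flow(f,c) via R2 from conn(f,c)
round 6: derive flow(f,f) via R2 from conn(f,f)

yes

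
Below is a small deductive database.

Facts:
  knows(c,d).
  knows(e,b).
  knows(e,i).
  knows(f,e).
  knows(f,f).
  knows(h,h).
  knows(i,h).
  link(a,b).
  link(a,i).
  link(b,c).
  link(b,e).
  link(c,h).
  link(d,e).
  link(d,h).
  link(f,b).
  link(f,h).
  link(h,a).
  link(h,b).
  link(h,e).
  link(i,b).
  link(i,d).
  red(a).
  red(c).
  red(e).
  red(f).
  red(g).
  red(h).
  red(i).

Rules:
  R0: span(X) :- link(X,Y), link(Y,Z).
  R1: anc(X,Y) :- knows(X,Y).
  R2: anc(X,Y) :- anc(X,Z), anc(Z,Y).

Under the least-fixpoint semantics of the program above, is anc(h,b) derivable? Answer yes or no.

round 1: derive anc(c,d) via R1 from knows(c,d)
round 1: derive anc(e,b) via R1 from knows(e,b)
round 1: derive anc(e,i) via R1 from knows(e,i)
round 1: derive anc(f,e) via R1 from knows(f,e)
round 1: derive anc(f,f) via R1 from knows(f,f)
round 1: derive anc(h,h) via R1 from knows(h,h)
round 1: derive anc(i,h) via R1 from knows(i,h)
round 2: derive anc(e,h) via R2 from anc(e,i), anc(i,h)
round 2: derive anc(f,b) via R2 from anc(f,e), anc(e,b)
round 2: derive anc(f,i) via R2 from anc(f,e), anc(e,i)
round 3: derive anc(f,h) via R2 from anc(f,e), anc(e,h)

no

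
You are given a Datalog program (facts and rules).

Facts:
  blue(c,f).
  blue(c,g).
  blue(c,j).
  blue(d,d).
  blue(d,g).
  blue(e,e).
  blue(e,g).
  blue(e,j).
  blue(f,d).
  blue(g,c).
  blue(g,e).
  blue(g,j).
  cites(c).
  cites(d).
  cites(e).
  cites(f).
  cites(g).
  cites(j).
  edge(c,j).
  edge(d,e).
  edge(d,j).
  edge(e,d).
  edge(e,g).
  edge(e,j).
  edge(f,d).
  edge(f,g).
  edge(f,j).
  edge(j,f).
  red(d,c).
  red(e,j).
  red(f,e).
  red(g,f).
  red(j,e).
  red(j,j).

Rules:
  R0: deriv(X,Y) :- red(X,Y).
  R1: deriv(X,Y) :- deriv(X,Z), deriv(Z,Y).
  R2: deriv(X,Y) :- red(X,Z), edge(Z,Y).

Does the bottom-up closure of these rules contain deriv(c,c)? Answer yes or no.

no

round 1: derive deriv(d,c) via R0 from red(d,c)
round 1: derive deriv(e,j) via R0 from red(e,j)
round 1: derive deriv(f,e) via R0 from red(f,e)
round 1: derive deriv(g,f) via R0 from red(g,f)
round 1: derive deriv(j,e) via R0 from red(j,e)
round 1: derive deriv(j,j) via R0 from red(j,j)
round 1: derive deriv(d,j) via R2 from red(d,c), edge(c,j)
round 1: derive deriv(e,f) via R2 from red(e,j), edge(j,f)
round 1: derive deriv(f,d) via R2 from red(f,e), edge(e,d)
round 1: derive deriv(f,g) via R2 from red(f,e), edge(e,g)
round 1: derive deriv(f,j) via R2 from red(f,e), edge(e,j)
round 1: derive deriv(g,d) via R2 from red(g,f), edge(f,d)
round 1: derive deriv(g,g) via R2 from red(g,f), edge(f,g)
round 1: derive deriv(g,j) via R2 from red(g,f), edge(f,j)
round 1: derive deriv(j,d) via R2 from red(j,e), edge(e,d)
round 1: derive deriv(j,f) via R2 from red(j,j), edge(j,f)
round 1: derive deriv(j,g) via R2 from red(j,e), edge(e,g)
round 2: derive deriv(d,d) via R1 from deriv(d,j), deriv(j,d)
round 2: derive deriv(d,e) via R1 from deriv(d,j), deriv(j,e)
round 2: derive deriv(d,f) via R1 from deriv(d,j), deriv(j,f)
round 2: derive deriv(d,g) via R1 from deriv(d,j), deriv(j,g)
round 2: derive deriv(e,d) via R1 from deriv(e,f), deriv(f,d)
round 2: derive deriv(e,e) via R1 from deriv(e,f), deriv(f,e)
round 2: derive deriv(e,g) via R1 from deriv(e,f), deriv(f,g)
round 2: derive deriv(f,c) via R1 from deriv(f,d), deriv(d,c)
round 2: derive deriv(f,f) via R1 from deriv(f,e), deriv(e,f)
round 2: derive deriv(g,c) via R1 from deriv(g,d), deriv(d,c)
round 2: derive deriv(g,e) via R1 from deriv(g,f), deriv(f,e)
round 2: derive deriv(j,c) via R1 from deriv(j,d), deriv(d,c)
round 3: derive deriv(e,c) via R1 from deriv(e,d), deriv(d,c)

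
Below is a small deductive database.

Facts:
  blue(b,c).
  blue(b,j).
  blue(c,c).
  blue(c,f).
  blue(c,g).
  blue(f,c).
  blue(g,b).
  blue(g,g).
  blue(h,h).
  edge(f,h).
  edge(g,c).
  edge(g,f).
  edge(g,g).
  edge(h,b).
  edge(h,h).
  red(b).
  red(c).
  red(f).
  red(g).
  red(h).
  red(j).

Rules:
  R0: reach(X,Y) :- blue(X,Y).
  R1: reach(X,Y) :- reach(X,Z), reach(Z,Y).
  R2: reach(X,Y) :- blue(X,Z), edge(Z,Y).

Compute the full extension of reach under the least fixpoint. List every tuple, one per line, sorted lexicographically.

reach(b,b)
reach(b,c)
reach(b,f)
reach(b,g)
reach(b,h)
reach(b,j)
reach(c,b)
reach(c,c)
reach(c,f)
reach(c,g)
reach(c,h)
reach(c,j)
reach(f,b)
reach(f,c)
reach(f,f)
reach(f,g)
reach(f,h)
reach(f,j)
reach(g,b)
reach(g,c)
reach(g,f)
reach(g,g)
reach(g,h)
reach(g,j)
reach(h,b)
reach(h,c)
reach(h,f)
reach(h,g)
reach(h,h)
reach(h,j)

round 1: derive reach(b,c) via R0 from blue(b,c)
round 1: derive reach(b,j) via R0 from blue(b,j)
round 1: derive reach(c,c) via R0 from blue(c,c)
round 1: derive reach(c,f) via R0 from blue(c,f)
round 1: derive reach(c,g) via R0 from blue(c,g)
round 1: derive reach(f,c) via R0 from blue(f,c)
round 1: derive reach(g,b) via R0 from blue(g,b)
round 1: derive reach(g,g) via R0 from blue(g,g)
round 1: derive reach(h,h) via R0 from blue(h,h)
round 1: derive reach(c,h) via R2 from blue(c,f), edge(f,h)
round 1: derive reach(g,c) via R2 from blue(g,g), edge(g,c)
round 1: derive reach(g,f) via R2 from blue(g,g), edge(g,f)
round 1: derive reach(h,b) via R2 from blue(h,h), edge(h,b)
round 2: derive reach(b,f) via R1 from reach(b,c), reach(c,f)
round 2: derive reach(b,g) via R1 from reach(b,c), reach(c,g)
round 2: derive reach(b,h) via R1 from reach(b,c), reach(c,h)
round 2: derive reach(c,b) via R1 from reach(c,g), reach(g,b)
round 2: derive reach(f,f) via R1 from reach(f,c), reach(c,f)
round 2: derive reach(f,g) via R1 from reach(f,c), reach(c,g)
round 2: derive reach(f,h) via R1 from reach(f,c), reach(c,h)
round 2: derive reach(g,h) via R1 from reach(g,c), reach(c,h)
round 2: derive reach(g,j) via R1 from reach(g,b), reach(b,j)
round 2: derive reach(h,c) via R1 from reach(h,b), reach(b,c)
round 2: derive reach(h,j) via R1 from reach(h,b), reach(b,j)
round 3: derive reach(b,b) via R1 from reach(b,c), reach(c,b)
round 3: derive reach(c,j) via R1 from reach(c,b), reach(b,j)
round 3: derive reach(f,b) via R1 from reach(f,c), reach(c,b)
round 3: derive reach(f,j) via R1 from reach(f,g), reach(g,j)
round 3: derive reach(h,f) via R1 from reach(h,b), reach(b,f)
round 3: derive reach(h,g) via R1 from reach(h,b), reach(b,g)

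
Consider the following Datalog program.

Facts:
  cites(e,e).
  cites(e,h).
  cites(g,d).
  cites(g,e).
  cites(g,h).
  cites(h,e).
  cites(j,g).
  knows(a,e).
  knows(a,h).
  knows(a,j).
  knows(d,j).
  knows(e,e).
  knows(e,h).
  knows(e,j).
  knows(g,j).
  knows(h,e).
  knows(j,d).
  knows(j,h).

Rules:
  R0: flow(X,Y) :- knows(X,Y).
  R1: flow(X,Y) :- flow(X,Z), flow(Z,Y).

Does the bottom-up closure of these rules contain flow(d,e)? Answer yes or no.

round 1: derive flow(a,e) via R0 from knows(a,e)
round 1: derive flow(a,h) via R0 from knows(a,h)
round 1: derive flow(a,j) via R0 from knows(a,j)
round 1: derive flow(d,j) via R0 from knows(d,j)
round 1: derive flow(e,e) via R0 from knows(e,e)
round 1: derive flow(e,h) via R0 from knows(e,h)
round 1: derive flow(e,j) via R0 from knows(e,j)
round 1: derive flow(g,j) via R0 from knows(g,j)
round 1: derive flow(h,e) via R0 from knows(h,e)
round 1: derive flow(j,d) via R0 from knows(j,d)
round 1: derive flow(j,h) via R0 from knows(j,h)
round 2: derive flow(a,d) via R1 from flow(a,j), flow(j,d)
round 2: derive flow(d,d) via R1 from flow(d,j), flow(j,d)
round 2: derive flow(d,h) via R1 from flow(d,j), flow(j,h)
round 2: derive flow(e,d) via R1 from flow(e,j), flow(j,d)
round 2: derive flow(g,d) via R1 from flow(g,j), flow(j,d)
round 2: derive flow(g,h) via R1 from flow(g,j), flow(j,h)
round 2: derive flow(h,h) via R1 from flow(h,e), flow(e,h)
round 2: derive flow(h,j) via R1 from flow(h,e), flow(e,j)
round 2: derive flow(j,e) via R1 from flow(j,h), flow(h,e)
round 2: derive flow(j,j) via R1 from flow(j,d), flow(d,j)
round 3: derive flow(d,e) via R1 from flow(d,h), flow(h,e)
round 3: derive flow(g,e) via R1 from flow(g,h), flow(h,e)
round 3: derive flow(h,d) via R1 from flow(h,e), flow(e,d)

yes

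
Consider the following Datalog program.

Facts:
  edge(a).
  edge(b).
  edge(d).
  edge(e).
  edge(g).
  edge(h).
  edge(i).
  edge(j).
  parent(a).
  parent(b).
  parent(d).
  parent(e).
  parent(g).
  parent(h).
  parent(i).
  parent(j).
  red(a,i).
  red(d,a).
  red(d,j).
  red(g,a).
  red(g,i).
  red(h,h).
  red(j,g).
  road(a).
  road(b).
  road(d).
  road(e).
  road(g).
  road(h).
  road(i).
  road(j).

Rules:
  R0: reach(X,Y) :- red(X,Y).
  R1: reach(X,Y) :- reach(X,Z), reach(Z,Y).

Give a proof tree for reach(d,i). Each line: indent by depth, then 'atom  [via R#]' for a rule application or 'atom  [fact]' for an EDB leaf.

reach(d,i)  [via R1]
  reach(d,a)  [via R0]
    red(d,a)  [fact]
  reach(a,i)  [via R0]
    red(a,i)  [fact]

round 1: derive reach(a,i) via R0 from red(a,i)
round 1: derive reach(d,a) via R0 from red(d,a)
round 1: derive reach(d,j) via R0 from red(d,j)
round 1: derive reach(g,a) via R0 from red(g,a)
round 1: derive reach(g,i) via R0 from red(g,i)
round 1: derive reach(h,h) via R0 from red(h,h)
round 1: derive reach(j,g) via R0 from red(j,g)
round 2: derive reach(d,g) via R1 from reach(d,j), reach(j,g)
round 2: derive reach(d,i) via R1 from reach(d,a), reach(a,i)
round 2: derive reach(j,a) via R1 from reach(j,g), reach(g,a)
round 2: derive reach(j,i) via R1 from reach(j,g), reach(g,i)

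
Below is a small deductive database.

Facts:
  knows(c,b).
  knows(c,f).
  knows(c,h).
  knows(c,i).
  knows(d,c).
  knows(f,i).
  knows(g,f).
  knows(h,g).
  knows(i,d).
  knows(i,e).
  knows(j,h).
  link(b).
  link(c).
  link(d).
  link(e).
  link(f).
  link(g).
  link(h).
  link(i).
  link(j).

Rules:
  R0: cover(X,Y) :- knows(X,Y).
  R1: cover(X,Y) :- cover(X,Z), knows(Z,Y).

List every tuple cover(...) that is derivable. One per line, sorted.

cover(c,b)
cover(c,c)
cover(c,d)
cover(c,e)
cover(c,f)
cover(c,g)
cover(c,h)
cover(c,i)
cover(d,b)
cover(d,c)
cover(d,d)
cover(d,e)
cover(d,f)
cover(d,g)
cover(d,h)
cover(d,i)
cover(f,b)
cover(f,c)
cover(f,d)
cover(f,e)
cover(f,f)
cover(f,g)
cover(f,h)
cover(f,i)
cover(g,b)
cover(g,c)
cover(g,d)
cover(g,e)
cover(g,f)
cover(g,g)
cover(g,h)
cover(g,i)
cover(h,b)
cover(h,c)
cover(h,d)
cover(h,e)
cover(h,f)
cover(h,g)
cover(h,h)
cover(h,i)
cover(i,b)
cover(i,c)
cover(i,d)
cover(i,e)
cover(i,f)
cover(i,g)
cover(i,h)
cover(i,i)
cover(j,b)
cover(j,c)
cover(j,d)
cover(j,e)
cover(j,f)
cover(j,g)
cover(j,h)
cover(j,i)

round 1: derive cover(c,b) via R0 from knows(c,b)
round 1: derive cover(c,f) via R0 from knows(c,f)
round 1: derive cover(c,h) via R0 from knows(c,h)
round 1: derive cover(c,i) via R0 from knows(c,i)
round 1: derive cover(d,c) via R0 from knows(d,c)
round 1: derive cover(f,i) via R0 from knows(f,i)
round 1: derive cover(g,f) via R0 from knows(g,f)
round 1: derive cover(h,g) via R0 from knows(h,g)
round 1: derive cover(i,d) via R0 from knows(i,d)
round 1: derive cover(i,e) via R0 from knows(i,e)
round 1: derive cover(j,h) via R0 from knows(j,h)
round 2: derive cover(c,d) via R1 from cover(c,i), knows(i,d)
round 2: derive cover(c,e) via R1 from cover(c,i), knows(i,e)
round 2: derive cover(c,g) via R1 from cover(c,h), knows(h,g)
round 2: derive cover(d,b) via R1 from cover(d,c), knows(c,b)
round 2: derive cover(d,f) via R1 from cover(d,c), knows(c,f)
round 2: derive cover(d,h) via R1 from cover(d,c), knows(c,h)
round 2: derive cover(d,i) via R1 from cover(d,c), knows(c,i)
round 2: derive cover(f,d) via R1 from cover(f,i), knows(i,d)
round 2: derive cover(f,e) via R1 from cover(f,i), knows(i,e)
round 2: derive cover(g,i) via R1 from cover(g,f), knows(f,i)
round 2: derive cover(h,f) via R1 from cover(h,g), knows(g,f)
round 2: derive cover(i,c) via R1 from cover(i,d), knows(d,c)
round 2: derive cover(j,g) via R1 from cover(j,h), knows(h,g)
round 3: derive cover(c,c) via R1 from cover(c,d), knows(d,c)
round 3: derive cover(d,d) via R1 from cover(d,i), knows(i,d)
round 3: derive cover(d,e) via R1 from cover(d,i), knows(i,e)
round 3: derive cover(d,g) via R1 from cover(d,h), knows(h,g)
round 3: derive cover(f,c) via R1 from cover(f,d), knows(d,c)
round 3: derive cover(g,d) via R1 from cover(g,i), knows(i,d)
round 3: derive cover(g,e) via R1 from cover(g,i), knows(i,e)
round 3: derive cover(h,i) via R1 from cover(h,f), knows(f,i)
round 3: derive cover(i,b) via R1 from cover(i,c), knows(c,b)
round 3: derive cover(i,f) via R1 from cover(i,c), knows(c,f)
round 3: derive cover(i,h) via R1 from cover(i,c), knows(c,h)
round 3: derive cover(i,i) via R1 from cover(i,c), knows(c,i)
round 3: derive cover(j,f) via R1 from cover(j,g), knows(g,f)
round 4: derive cover(f,b) via R1 from cover(f,c), knows(c,b)
round 4: derive cover(f,f) via R1 from cover(f,c), knows(c,f)
round 4: derive cover(f,h) via R1 from cover(f,c), knows(c,h)
round 4: derive cover(g,c) via R1 from cover(g,d), knows(d,c)
round 4: derive cover(h,d) via R1 from cover(h,i), knows(i,d)
round 4: derive cover(h,e) via R1 from cover(h,i), knows(i,e)
round 4: derive cover(i,g) via R1 from cover(i,h), knows(h,g)
round 4: derive cover(j,i) via R1 from cover(j,f), knows(f,i)
round 5: derive cover(f,g) via R1 from cover(f,h), knows(h,g)
round 5: derive cover(g,b) via R1 from cover(g,c), knows(c,b)
round 5: derive cover(g,h) via R1 from cover(g,c), knows(c,h)
round 5: derive cover(h,c) via R1 from cover(h,d), knows(d,c)
round 5: derive cover(j,d) via R1 from cover(j,i), knows(i,d)
round 5: derive cover(j,e) via R1 from cover(j,i), knows(i,e)
round 6: derive cover(g,g) via R1 from cover(g,h), knows(h,g)
round 6: derive cover(h,b) via R1 from cover(h,c), knows(c,b)
round 6: derive cover(h,h) via R1 from cover(h,c), knows(c,h)
round 6: derive cover(j,c) via R1 from cover(j,d), knows(d,c)
round 7: derive cover(j,b) via R1 from cover(j,c), knows(c,b)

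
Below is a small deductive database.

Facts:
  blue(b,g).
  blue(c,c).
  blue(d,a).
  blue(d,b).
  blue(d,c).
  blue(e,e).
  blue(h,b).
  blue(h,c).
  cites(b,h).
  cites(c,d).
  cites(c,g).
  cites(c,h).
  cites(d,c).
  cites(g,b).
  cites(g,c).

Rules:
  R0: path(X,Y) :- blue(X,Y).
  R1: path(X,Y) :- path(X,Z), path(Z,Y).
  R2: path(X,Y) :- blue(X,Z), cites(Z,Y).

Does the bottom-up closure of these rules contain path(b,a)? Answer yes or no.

yes

round 1: derive path(b,g) via R0 from blue(b,g)
round 1: derive path(c,c) via R0 from blue(c,c)
round 1: derive path(d,a) via R0 from blue(d,a)
round 1: derive path(d,b) via R0 from blue(d,b)
round 1: derive path(d,c) via R0 from blue(d,c)
round 1: derive path(e,e) via R0 from blue(e,e)
round 1: derive path(h,b) via R0 from blue(h,b)
round 1: derive path(h,c) via R0 from blue(h,c)
round 1: derive path(b,b) via R2 from blue(b,g), cites(g,b)
round 1: derive path(b,c) via R2 from blue(b,g), cites(g,c)
round 1: derive path(c,d) via R2 from blue(c,c), cites(c,d)
round 1: derive path(c,g) via R2 from blue(c,c), cites(c,g)
round 1: derive path(c,h) via R2 from blue(c,c), cites(c,h)
round 1: derive path(d,d) via R2 from blue(d,c), cites(c,d)
round 1: derive path(d,g) via R2 from blue(d,c), cites(c,g)
round 1: derive path(d,h) via R2 from blue(d,b), cites(b,h)
round 1: derive path(h,d) via R2 from blue(h,c), cites(c,d)
round 1: derive path(h,g) via R2 from blue(h,c), cites(c,g)
round 1: derive path(h,h) via R2 from blue(h,b), cites(b,h)
round 2: derive path(b,d) via R1 from path(b,c), path(c,d)
round 2: derive path(b,h) via R1 from path(b,c), path(c,h)
round 2: derive path(c,a) via R1 from path(c,d), path(d,a)
round 2: derive path(c,b) via R1 from path(c,d), path(d,b)
round 2: derive path(h,a) via R1 from path(h,d), path(d,a)
round 3: derive path(b,a) via R1 from path(b,c), path(c,a)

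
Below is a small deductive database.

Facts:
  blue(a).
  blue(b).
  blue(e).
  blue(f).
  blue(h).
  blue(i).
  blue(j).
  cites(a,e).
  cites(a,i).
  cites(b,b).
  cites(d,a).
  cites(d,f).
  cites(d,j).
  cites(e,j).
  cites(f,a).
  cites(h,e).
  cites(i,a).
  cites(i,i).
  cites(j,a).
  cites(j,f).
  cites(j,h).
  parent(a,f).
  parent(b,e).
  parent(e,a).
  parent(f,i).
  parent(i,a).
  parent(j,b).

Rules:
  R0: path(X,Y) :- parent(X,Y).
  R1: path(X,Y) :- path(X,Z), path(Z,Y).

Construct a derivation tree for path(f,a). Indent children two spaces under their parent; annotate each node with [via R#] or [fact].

round 1: derive path(a,f) via R0 from parent(a,f)
round 1: derive path(b,e) via R0 from parent(b,e)
round 1: derive path(e,a) via R0 from parent(e,a)
round 1: derive path(f,i) via R0 from parent(f,i)
round 1: derive path(i,a) via R0 from parent(i,a)
round 1: derive path(j,b) via R0 from parent(j,b)
round 2: derive path(a,i) via R1 from path(a,f), path(f,i)
round 2: derive path(b,a) via R1 from path(b,e), path(e,a)
round 2: derive path(e,f) via R1 from path(e,a), path(a,f)
round 2: derive path(f,a) via R1 from path(f,i), path(i,a)
round 2: derive path(i,f) via R1 from path(i,a), path(a,f)
round 2: derive path(j,e) via R1 from path(j,b), path(b,e)
round 3: derive path(a,a) via R1 from path(a,f), path(f,a)
round 3: derive path(b,f) via R1 from path(b,a), path(a,f)
round 3: derive path(b,i) via R1 from path(b,a), path(a,i)
round 3: derive path(e,i) via R1 from path(e,a), path(a,i)
round 3: derive path(f,f) via R1 from path(f,a), path(a,f)
round 3: derive path(i,i) via R1 from path(i,a), path(a,i)
round 3: derive path(j,a) via R1 from path(j,b), path(b,a)
round 3: derive path(j,f) via R1 from path(j,e), path(e,f)
round 4: derive path(j,i) via R1 from path(j,a), path(a,i)

path(f,a)  [via R1]
  path(f,i)  [via R0]
    parent(f,i)  [fact]
  path(i,a)  [via R0]
    parent(i,a)  [fact]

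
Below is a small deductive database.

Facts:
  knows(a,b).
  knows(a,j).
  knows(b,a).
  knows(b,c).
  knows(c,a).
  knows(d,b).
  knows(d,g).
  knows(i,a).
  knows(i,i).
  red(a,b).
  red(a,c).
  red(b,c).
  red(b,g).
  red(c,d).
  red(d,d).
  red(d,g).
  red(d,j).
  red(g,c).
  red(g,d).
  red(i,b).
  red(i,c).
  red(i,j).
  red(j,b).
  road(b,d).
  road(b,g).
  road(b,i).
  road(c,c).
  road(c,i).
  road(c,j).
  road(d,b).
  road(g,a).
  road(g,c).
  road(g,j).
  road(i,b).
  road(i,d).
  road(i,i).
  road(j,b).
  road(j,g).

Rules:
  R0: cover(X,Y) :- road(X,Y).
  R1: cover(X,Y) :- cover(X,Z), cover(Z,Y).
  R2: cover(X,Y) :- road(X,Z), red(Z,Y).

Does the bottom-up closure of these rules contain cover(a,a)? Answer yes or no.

no

round 1: derive cover(b,d) via R0 from road(b,d)
round 1: derive cover(b,g) via R0 from road(b,g)
round 1: derive cover(b,i) via R0 from road(b,i)
round 1: derive cover(c,c) via R0 from road(c,c)
round 1: derive cover(c,i) via R0 from road(c,i)
round 1: derive cover(c,j) via R0 from road(c,j)
round 1: derive cover(d,b) via R0 from road(d,b)
round 1: derive cover(g,a) via R0 from road(g,a)
round 1: derive cover(g,c) via R0 from road(g,c)
round 1: derive cover(g,j) via R0 from road(g,j)
round 1: derive cover(i,b) via R0 from road(i,b)
round 1: derive cover(i,d) via R0 from road(i,d)
round 1: derive cover(i,i) via R0 from road(i,i)
round 1: derive cover(j,b) via R0 from road(j,b)
round 1: derive cover(j,g) via R0 from road(j,g)
round 1: derive cover(b,b) via R2 from road(b,i), red(i,b)
round 1: derive cover(b,c) via R2 from road(b,g), red(g,c)
round 1: derive cover(b,j) via R2 from road(b,d), red(d,j)
round 1: derive cover(c,b) via R2 from road(c,i), red(i,b)
round 1: derive cover(c,d) via R2 from road(c,c), red(c,d)
round 1: derive cover(d,c) via R2 from road(d,b), red(b,c)
round 1: derive cover(d,g) via R2 from road(d,b), red(b,g)
round 1: derive cover(g,b) via R2 from road(g,a), red(a,b)
round 1: derive cover(g,d) via R2 from road(g,c), red(c,d)
round 1: derive cover(i,c) via R2 from road(i,b), red(b,c)
round 1: derive cover(i,g) via R2 from road(i,b), red(b,g)
round 1: derive cover(i,j) via R2 from road(i,d), red(d,j)
round 1: derive cover(j,c) via R2 from road(j,b), red(b,c)
round 1: derive cover(j,d) via R2 from road(j,g), red(g,d)
round 2: derive cover(b,a) via R1 from cover(b,g), cover(g,a)
round 2: derive cover(c,g) via R1 from cover(c,b), cover(b,g)
round 2: derive cover(d,a) via R1 from cover(d,g), cover(g,a)
round 2: derive cover(d,d) via R1 from cover(d,b), cover(b,d)
round 2: derive cover(d,i) via R1 from cover(d,b), cover(b,i)
round 2: derive cover(d,j) via R1 from cover(d,b), cover(b,j)
round 2: derive cover(g,g) via R1 from cover(g,b), cover(b,g)
round 2: derive cover(g,i) via R1 from cover(g,b), cover(b,i)
round 2: derive cover(i,a) via R1 from cover(i,g), cover(g,a)
round 2: derive cover(j,a) via R1 from cover(j,g), cover(g,a)
round 2: derive cover(j,i) via R1 from cover(j,b), cover(b,i)
round 2: derive cover(j,j) via R1 from cover(j,b), cover(b,j)
round 3: derive cover(c,a) via R1 from cover(c,b), cover(b,a)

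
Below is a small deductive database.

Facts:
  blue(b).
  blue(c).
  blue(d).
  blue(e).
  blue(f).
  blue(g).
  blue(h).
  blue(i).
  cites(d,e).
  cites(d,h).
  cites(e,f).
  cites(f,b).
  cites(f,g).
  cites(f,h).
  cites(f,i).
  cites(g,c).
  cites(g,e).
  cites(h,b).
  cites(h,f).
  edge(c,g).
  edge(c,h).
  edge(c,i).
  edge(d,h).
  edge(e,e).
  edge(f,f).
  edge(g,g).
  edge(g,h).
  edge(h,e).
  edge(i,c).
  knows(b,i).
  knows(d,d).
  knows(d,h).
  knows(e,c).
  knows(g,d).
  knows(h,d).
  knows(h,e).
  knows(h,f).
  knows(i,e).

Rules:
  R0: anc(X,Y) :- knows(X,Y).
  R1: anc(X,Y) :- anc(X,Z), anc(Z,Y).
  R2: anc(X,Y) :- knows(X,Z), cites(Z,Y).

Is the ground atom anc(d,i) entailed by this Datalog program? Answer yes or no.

yes

round 1: derive anc(b,i) via R0 from knows(b,i)
round 1: derive anc(d,d) via R0 from knows(d,d)
round 1: derive anc(d,h) via R0 from knows(d,h)
round 1: derive anc(e,c) via R0 from knows(e,c)
round 1: derive anc(g,d) via R0 from knows(g,d)
round 1: derive anc(h,d) via R0 from knows(h,d)
round 1: derive anc(h,e) via R0 from knows(h,e)
round 1: derive anc(h,f) via R0 from knows(h,f)
round 1: derive anc(i,e) via R0 from knows(i,e)
round 1: derive anc(d,b) via R2 from knows(d,h), cites(h,b)
round 1: derive anc(d,e) via R2 from knows(d,d), cites(d,e)
round 1: derive anc(d,f) via R2 from knows(d,h), cites(h,f)
round 1: derive anc(g,e) via R2 from knows(g,d), cites(d,e)
round 1: derive anc(g,h) via R2 from knows(g,d), cites(d,h)
round 1: derive anc(h,b) via R2 from knows(h,f), cites(f,b)
round 1: derive anc(h,g) via R2 from knows(h,f), cites(f,g)
round 1: derive anc(h,h) via R2 from knows(h,d), cites(d,h)
round 1: derive anc(h,i) via R2 from knows(h,f), cites(f,i)
round 1: derive anc(i,f) via R2 from knows(i,e), cites(e,f)
round 2: derive anc(b,e) via R1 from anc(b,i), anc(i,e)
round 2: derive anc(b,f) via R1 from anc(b,i), anc(i,f)
round 2: derive anc(d,c) via R1 from anc(d,e), anc(e,c)
round 2: derive anc(d,g) via R1 from anc(d,h), anc(h,g)
round 2: derive anc(d,i) via R1 from anc(d,b), anc(b,i)
round 2: derive anc(g,b) via R1 from anc(g,d), anc(d,b)
round 2: derive anc(g,c) via R1 from anc(g,e), anc(e,c)
round 2: derive anc(g,f) via R1 from anc(g,d), anc(d,f)
round 2: derive anc(g,g) via R1 from anc(g,h), anc(h,g)
round 2: derive anc(g,i) via R1 from anc(g,h), anc(h,i)
round 2: derive anc(h,c) via R1 from anc(h,e), anc(e,c)
round 2: derive anc(i,c) via R1 from anc(i,e), anc(e,c)
round 3: derive anc(b,c) via R1 from anc(b,e), anc(e,c)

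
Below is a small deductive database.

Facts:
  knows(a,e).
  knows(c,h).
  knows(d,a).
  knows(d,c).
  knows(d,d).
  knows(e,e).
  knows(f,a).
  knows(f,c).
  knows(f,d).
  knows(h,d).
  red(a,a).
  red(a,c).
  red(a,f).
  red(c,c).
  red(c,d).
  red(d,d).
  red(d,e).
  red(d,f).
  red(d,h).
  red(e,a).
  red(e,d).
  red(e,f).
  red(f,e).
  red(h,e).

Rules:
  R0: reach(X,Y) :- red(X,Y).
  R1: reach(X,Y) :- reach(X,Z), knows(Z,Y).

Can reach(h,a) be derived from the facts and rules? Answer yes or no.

round 1: derive reach(a,a) via R0 from red(a,a)
round 1: derive reach(a,c) via R0 from red(a,c)
round 1: derive reach(a,f) via R0 from red(a,f)
round 1: derive reach(c,c) via R0 from red(c,c)
round 1: derive reach(c,d) via R0 from red(c,d)
round 1: derive reach(d,d) via R0 from red(d,d)
round 1: derive reach(d,e) via R0 from red(d,e)
round 1: derive reach(d,f) via R0 from red(d,f)
round 1: derive reach(d,h) via R0 from red(d,h)
round 1: derive reach(e,a) via R0 from red(e,a)
round 1: derive reach(e,d) via R0 from red(e,d)
round 1: derive reach(e,f) via R0 from red(e,f)
round 1: derive reach(f,e) via R0 from red(f,e)
round 1: derive reach(h,e) via R0 from red(h,e)
round 2: derive reach(a,d) via R1 from reach(a,f), knows(f,d)
round 2: derive reach(a,e) via R1 from reach(a,a), knows(a,e)
round 2: derive reach(a,h) via R1 from reach(a,c), knows(c,h)
round 2: derive reach(c,a) via R1 from reach(c,d), knows(d,a)
round 2: derive reach(c,h) via R1 from reach(c,c), knows(c,h)
round 2: derive reach(d,a) via R1 from reach(d,d), knows(d,a)
round 2: derive reach(d,c) via R1 from reach(d,d), knows(d,c)
round 2: derive reach(e,c) via R1 from reach(e,d), knows(d,c)
round 2: derive reach(e,e) via R1 from reach(e,a), knows(a,e)
round 3: derive reach(c,e) via R1 from reach(c,a), knows(a,e)
round 3: derive reach(e,h) via R1 from reach(e,c), knows(c,h)

no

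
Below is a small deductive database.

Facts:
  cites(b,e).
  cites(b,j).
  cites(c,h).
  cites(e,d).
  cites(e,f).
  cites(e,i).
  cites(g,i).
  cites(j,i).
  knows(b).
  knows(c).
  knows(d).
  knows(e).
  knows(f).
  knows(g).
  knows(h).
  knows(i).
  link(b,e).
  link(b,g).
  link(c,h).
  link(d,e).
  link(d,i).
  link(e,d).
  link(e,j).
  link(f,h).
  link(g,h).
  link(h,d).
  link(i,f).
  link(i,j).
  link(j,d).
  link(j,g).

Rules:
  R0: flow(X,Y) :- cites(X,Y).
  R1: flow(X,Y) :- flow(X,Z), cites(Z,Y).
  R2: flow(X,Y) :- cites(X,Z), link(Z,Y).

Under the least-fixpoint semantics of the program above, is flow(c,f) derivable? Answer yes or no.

no

round 1: derive flow(b,e) via R0 from cites(b,e)
round 1: derive flow(b,j) via R0 from cites(b,j)
round 1: derive flow(c,h) via R0 from cites(c,h)
round 1: derive flow(e,d) via R0 from cites(e,d)
round 1: derive flow(e,f) via R0 from cites(e,f)
round 1: derive flow(e,i) via R0 from cites(e,i)
round 1: derive flow(g,i) via R0 from cites(g,i)
round 1: derive flow(j,i) via R0 from cites(j,i)
round 1: derive flow(b,d) via R2 from cites(b,e), link(e,d)
round 1: derive flow(b,g) via R2 from cites(b,j), link(j,g)
round 1: derive flow(c,d) via R2 from cites(c,h), link(h,d)
round 1: derive flow(e,e) via R2 from cites(e,d), link(d,e)
round 1: derive flow(e,h) via R2 from cites(e,f), link(f,h)
round 1: derive flow(e,j) via R2 from cites(e,i), link(i,j)
round 1: derive flow(g,f) via R2 from cites(g,i), link(i,f)
round 1: derive flow(g,j) via R2 from cites(g,i), link(i,j)
round 1: derive flow(j,f) via R2 from cites(j,i), link(i,f)
round 1: derive flow(j,j) via R2 from cites(j,i), link(i,j)
round 2: derive flow(b,f) via R1 from flow(b,e), cites(e,f)
round 2: derive flow(b,i) via R1 from flow(b,e), cites(e,i)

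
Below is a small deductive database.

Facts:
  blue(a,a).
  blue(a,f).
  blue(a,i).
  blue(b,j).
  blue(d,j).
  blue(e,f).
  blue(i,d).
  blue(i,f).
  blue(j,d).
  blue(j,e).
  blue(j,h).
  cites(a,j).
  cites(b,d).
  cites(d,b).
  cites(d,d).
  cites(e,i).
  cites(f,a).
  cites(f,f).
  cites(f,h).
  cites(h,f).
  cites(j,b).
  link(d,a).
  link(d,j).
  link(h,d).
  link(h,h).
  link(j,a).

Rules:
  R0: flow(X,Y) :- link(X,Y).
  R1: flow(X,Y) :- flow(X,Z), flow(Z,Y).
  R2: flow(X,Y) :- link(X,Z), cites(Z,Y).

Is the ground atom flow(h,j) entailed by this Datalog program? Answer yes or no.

round 1: derive flow(d,a) via R0 from link(d,a)
round 1: derive flow(d,j) via R0 from link(d,j)
round 1: derive flow(h,d) via R0 from link(h,d)
round 1: derive flow(h,h) via R0 from link(h,h)
round 1: derive flow(j,a) via R0 from link(j,a)
round 1: derive flow(d,b) via R2 from link(d,j), cites(j,b)
round 1: derive flow(h,b) via R2 from link(h,d), cites(d,b)
round 1: derive flow(h,f) via R2 from link(h,h), cites(h,f)
round 1: derive flow(j,j) via R2 from link(j,a), cites(a,j)
round 2: derive flow(h,a) via R1 from flow(h,d), flow(d,a)
round 2: derive flow(h,j) via R1 from flow(h,d), flow(d,j)

yes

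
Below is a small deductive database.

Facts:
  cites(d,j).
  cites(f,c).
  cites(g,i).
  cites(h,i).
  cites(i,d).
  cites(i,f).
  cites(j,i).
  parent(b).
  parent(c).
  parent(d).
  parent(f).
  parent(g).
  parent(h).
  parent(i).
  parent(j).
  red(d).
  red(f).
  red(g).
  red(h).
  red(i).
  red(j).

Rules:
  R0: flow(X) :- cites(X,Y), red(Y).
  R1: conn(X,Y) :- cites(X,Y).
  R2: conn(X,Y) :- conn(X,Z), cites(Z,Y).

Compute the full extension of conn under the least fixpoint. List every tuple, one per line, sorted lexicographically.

round 1: derive conn(d,j) via R1 from cites(d,j)
round 1: derive conn(f,c) via R1 from cites(f,c)
round 1: derive conn(g,i) via R1 from cites(g,i)
round 1: derive conn(h,i) via R1 from cites(h,i)
round 1: derive conn(i,d) via R1 from cites(i,d)
round 1: derive conn(i,f) via R1 from cites(i,f)
round 1: derive conn(j,i) via R1 from cites(j,i)
round 2: derive conn(d,i) via R2 from conn(d,j), cites(j,i)
round 2: derive conn(g,d) via R2 from conn(g,i), cites(i,d)
round 2: derive conn(g,f) via R2 from conn(g,i), cites(i,f)
round 2: derive conn(h,d) via R2 from conn(h,i), cites(i,d)
round 2: derive conn(h,f) via R2 from conn(h,i), cites(i,f)
round 2: derive conn(i,c) via R2 from conn(i,f), cites(f,c)
round 2: derive conn(i,j) via R2 from conn(i,d), cites(d,j)
round 2: derive conn(j,d) via R2 from conn(j,i), cites(i,d)
round 2: derive conn(j,f) via R2 from conn(j,i), cites(i,f)
round 3: derive conn(d,d) via R2 from conn(d,i), cites(i,d)
round 3: derive conn(d,f) via R2 from conn(d,i), cites(i,f)
round 3: derive conn(g,c) via R2 from conn(g,f), cites(f,c)
round 3: derive conn(g,j) via R2 from conn(g,d), cites(d,j)
round 3: derive conn(h,c) via R2 from conn(h,f), cites(f,c)
round 3: derive conn(h,j) via R2 from conn(h,d), cites(d,j)
round 3: derive conn(i,i) via R2 from conn(i,j), cites(j,i)
round 3: derive conn(j,c) via R2 from conn(j,f), cites(f,c)
round 3: derive conn(j,j) via R2 from conn(j,d), cites(d,j)
round 4: derive conn(d,c) via R2 from conn(d,f), cites(f,c)

conn(d,c)
conn(d,d)
conn(d,f)
conn(d,i)
conn(d,j)
conn(f,c)
conn(g,c)
conn(g,d)
conn(g,f)
conn(g,i)
conn(g,j)
conn(h,c)
conn(h,d)
conn(h,f)
conn(h,i)
conn(h,j)
conn(i,c)
conn(i,d)
conn(i,f)
conn(i,i)
conn(i,j)
conn(j,c)
conn(j,d)
conn(j,f)
conn(j,i)
conn(j,j)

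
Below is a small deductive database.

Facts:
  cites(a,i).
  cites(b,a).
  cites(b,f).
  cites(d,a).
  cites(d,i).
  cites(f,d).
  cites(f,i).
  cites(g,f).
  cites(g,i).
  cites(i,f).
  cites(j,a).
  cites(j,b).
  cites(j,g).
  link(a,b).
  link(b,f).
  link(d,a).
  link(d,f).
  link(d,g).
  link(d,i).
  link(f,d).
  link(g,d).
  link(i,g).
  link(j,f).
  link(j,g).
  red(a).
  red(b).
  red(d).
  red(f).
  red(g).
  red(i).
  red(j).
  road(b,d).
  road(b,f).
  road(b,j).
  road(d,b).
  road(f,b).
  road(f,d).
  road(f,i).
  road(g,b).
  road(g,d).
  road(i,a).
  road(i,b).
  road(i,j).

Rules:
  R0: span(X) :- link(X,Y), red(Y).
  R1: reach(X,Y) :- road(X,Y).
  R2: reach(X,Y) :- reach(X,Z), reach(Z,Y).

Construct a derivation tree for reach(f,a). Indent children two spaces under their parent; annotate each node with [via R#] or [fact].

reach(f,a)  [via R2]
  reach(f,i)  [via R1]
    road(f,i)  [fact]
  reach(i,a)  [via R1]
    road(i,a)  [fact]

round 1: derive reach(b,d) via R1 from road(b,d)
round 1: derive reach(b,f) via R1 from road(b,f)
round 1: derive reach(b,j) via R1 from road(b,j)
round 1: derive reach(d,b) via R1 from road(d,b)
round 1: derive reach(f,b) via R1 from road(f,b)
round 1: derive reach(f,d) via R1 from road(f,d)
round 1: derive reach(f,i) via R1 from road(f,i)
round 1: derive reach(g,b) via R1 from road(g,b)
round 1: derive reach(g,d) via R1 from road(g,d)
round 1: derive reach(i,a) via R1 from road(i,a)
round 1: derive reach(i,b) via R1 from road(i,b)
round 1: derive reach(i,j) via R1 from road(i,j)
round 2: derive reach(b,b) via R2 from reach(b,d), reach(d,b)
round 2: derive reach(b,i) via R2 from reach(b,f), reach(f,i)
round 2: derive reach(d,d) via R2 from reach(d,b), reach(b,d)
round 2: derive reach(d,f) via R2 from reach(d,b), reach(b,f)
round 2: derive reach(d,j) via R2 from reach(d,b), reach(b,j)
round 2: derive reach(f,a) via R2 from reach(f,i), reach(i,a)
round 2: derive reach(f,f) via R2 from reach(f,b), reach(b,f)
round 2: derive reach(f,j) via R2 from reach(f,b), reach(b,j)
round 2: derive reach(g,f) via R2 from reach(g,b), reach(b,f)
round 2: derive reach(g,j) via R2 from reach(g,b), reach(b,j)
round 2: derive reach(i,d) via R2 from reach(i,b), reach(b,d)
round 2: derive reach(i,f) via R2 from reach(i,b), reach(b,f)
round 3: derive reach(b,a) via R2 from reach(b,f), reach(f,a)
round 3: derive reach(d,a) via R2 from reach(d,f), reach(f,a)
round 3: derive reach(d,i) via R2 from reach(d,b), reach(b,i)
round 3: derive reach(g,a) via R2 from reach(g,f), reach(f,a)
round 3: derive reach(g,i) via R2 from reach(g,b), reach(b,i)
round 3: derive reach(i,i) via R2 from reach(i,b), reach(b,i)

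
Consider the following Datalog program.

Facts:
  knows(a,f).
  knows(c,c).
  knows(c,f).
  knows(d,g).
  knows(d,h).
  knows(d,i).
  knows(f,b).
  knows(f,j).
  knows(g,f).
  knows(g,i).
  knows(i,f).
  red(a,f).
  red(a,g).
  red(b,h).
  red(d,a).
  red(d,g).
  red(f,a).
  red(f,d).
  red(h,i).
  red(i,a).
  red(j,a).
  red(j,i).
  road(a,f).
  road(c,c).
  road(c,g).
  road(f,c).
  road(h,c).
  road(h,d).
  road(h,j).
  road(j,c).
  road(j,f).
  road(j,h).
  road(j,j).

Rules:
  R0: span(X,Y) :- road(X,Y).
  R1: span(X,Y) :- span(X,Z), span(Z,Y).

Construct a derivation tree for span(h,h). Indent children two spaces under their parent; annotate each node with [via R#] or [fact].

round 1: derive span(a,f) via R0 from road(a,f)
round 1: derive span(c,c) via R0 from road(c,c)
round 1: derive span(c,g) via R0 from road(c,g)
round 1: derive span(f,c) via R0 from road(f,c)
round 1: derive span(h,c) via R0 from road(h,c)
round 1: derive span(h,d) via R0 from road(h,d)
round 1: derive span(h,j) via R0 from road(h,j)
round 1: derive span(j,c) via R0 from road(j,c)
round 1: derive span(j,f) via R0 from road(j,f)
round 1: derive span(j,h) via R0 from road(j,h)
round 1: derive span(j,j) via R0 from road(j,j)
round 2: derive span(a,c) via R1 from span(a,f), span(f,c)
round 2: derive span(f,g) via R1 from span(f,c), span(c,g)
round 2: derive span(h,f) via R1 from span(h,j), span(j,f)
round 2: derive span(h,g) via R1 from span(h,c), span(c,g)
round 2: derive span(h,h) via R1 from span(h,j), span(j,h)
round 2: derive span(j,d) via R1 from span(j,h), span(h,d)
round 2: derive span(j,g) via R1 from span(j,c), span(c,g)
round 3: derive span(a,g) via R1 from span(a,c), span(c,g)

span(h,h)  [via R1]
  span(h,j)  [via R0]
    road(h,j)  [fact]
  span(j,h)  [via R0]
    road(j,h)  [fact]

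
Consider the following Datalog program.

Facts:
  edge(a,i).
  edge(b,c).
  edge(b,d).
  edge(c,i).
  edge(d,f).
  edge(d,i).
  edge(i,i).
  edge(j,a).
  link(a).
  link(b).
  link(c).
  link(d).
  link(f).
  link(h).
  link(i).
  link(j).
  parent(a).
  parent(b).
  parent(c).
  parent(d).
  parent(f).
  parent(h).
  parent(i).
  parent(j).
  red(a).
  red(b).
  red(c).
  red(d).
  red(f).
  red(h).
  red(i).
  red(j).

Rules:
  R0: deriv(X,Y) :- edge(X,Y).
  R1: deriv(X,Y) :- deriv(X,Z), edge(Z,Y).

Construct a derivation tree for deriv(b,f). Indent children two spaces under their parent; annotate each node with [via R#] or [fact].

round 1: derive deriv(a,i) via R0 from edge(a,i)
round 1: derive deriv(b,c) via R0 from edge(b,c)
round 1: derive deriv(b,d) via R0 from edge(b,d)
round 1: derive deriv(c,i) via R0 from edge(c,i)
round 1: derive deriv(d,f) via R0 from edge(d,f)
round 1: derive deriv(d,i) via R0 from edge(d,i)
round 1: derive deriv(i,i) via R0 from edge(i,i)
round 1: derive deriv(j,a) via R0 from edge(j,a)
round 2: derive deriv(b,f) via R1 from deriv(b,d), edge(d,f)
round 2: derive deriv(b,i) via R1 from deriv(b,c), edge(c,i)
round 2: derive deriv(j,i) via R1 from deriv(j,a), edge(a,i)

deriv(b,f)  [via R1]
  deriv(b,d)  [via R0]
    edge(b,d)  [fact]
  edge(d,f)  [fact]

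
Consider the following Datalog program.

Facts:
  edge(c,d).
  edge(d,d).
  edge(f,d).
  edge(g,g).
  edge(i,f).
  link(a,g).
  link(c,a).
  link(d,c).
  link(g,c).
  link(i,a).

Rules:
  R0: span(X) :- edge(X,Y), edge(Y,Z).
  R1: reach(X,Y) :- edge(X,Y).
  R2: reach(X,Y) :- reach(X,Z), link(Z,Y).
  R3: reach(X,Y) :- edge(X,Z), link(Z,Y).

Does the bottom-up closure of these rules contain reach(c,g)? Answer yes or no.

yes

round 1: derive reach(c,d) via R1 from edge(c,d)
round 1: derive reach(d,d) via R1 from edge(d,d)
round 1: derive reach(f,d) via R1 from edge(f,d)
round 1: derive reach(g,g) via R1 from edge(g,g)
round 1: derive reach(i,f) via R1 from edge(i,f)
round 1: derive reach(c,c) via R3 from edge(c,d), link(d,c)
round 1: derive reach(d,c) via R3 from edge(d,d), link(d,c)
round 1: derive reach(f,c) via R3 from edge(f,d), link(d,c)
round 1: derive reach(g,c) via R3 from edge(g,g), link(g,c)
round 2: derive reach(c,a) via R2 from reach(c,c), link(c,a)
round 2: derive reach(d,a) via R2 from reach(d,c), link(c,a)
round 2: derive reach(f,a) via R2 from reach(f,c), link(c,a)
round 2: derive reach(g,a) via R2 from reach(g,c), link(c,a)
round 3: derive reach(c,g) via R2 from reach(c,a), link(a,g)
round 3: derive reach(d,g) via R2 from reach(d,a), link(a,g)
round 3: derive reach(f,g) via R2 from reach(f,a), link(a,g)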